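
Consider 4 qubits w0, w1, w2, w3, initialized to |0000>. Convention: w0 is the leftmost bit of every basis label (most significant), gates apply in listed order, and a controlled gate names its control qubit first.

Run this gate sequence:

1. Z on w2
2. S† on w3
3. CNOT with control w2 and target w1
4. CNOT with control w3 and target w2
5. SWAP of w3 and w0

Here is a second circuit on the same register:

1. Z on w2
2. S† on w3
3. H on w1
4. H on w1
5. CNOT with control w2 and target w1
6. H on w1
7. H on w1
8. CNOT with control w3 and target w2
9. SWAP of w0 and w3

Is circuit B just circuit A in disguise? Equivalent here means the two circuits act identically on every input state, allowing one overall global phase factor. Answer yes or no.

Yes: on every input state the two circuits agree up to one overall phase factor.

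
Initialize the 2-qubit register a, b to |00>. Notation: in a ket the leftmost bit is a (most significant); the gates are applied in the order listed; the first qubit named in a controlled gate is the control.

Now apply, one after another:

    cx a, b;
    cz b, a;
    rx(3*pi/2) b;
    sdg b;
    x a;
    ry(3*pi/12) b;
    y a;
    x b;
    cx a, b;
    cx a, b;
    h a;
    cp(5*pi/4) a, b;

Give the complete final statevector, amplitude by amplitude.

The resulting statevector has amplitude I*sqrt(2 - sqrt(2))/4 + I*sqrt(sqrt(2) + 2)/4 on |00>, -I*sqrt(2 - sqrt(2))/4 + I*sqrt(sqrt(2) + 2)/4 on |01>, I*sqrt(2 - sqrt(2))/4 + I*sqrt(sqrt(2) + 2)/4 on |10>, (-sqrt(sqrt(2) + 2) + sqrt(2 - sqrt(2)))*exp(3*I*pi/4)/4 on |11>. Key observation: gates 9-10 undo each other exactly, leaving only the rest of the circuit to track.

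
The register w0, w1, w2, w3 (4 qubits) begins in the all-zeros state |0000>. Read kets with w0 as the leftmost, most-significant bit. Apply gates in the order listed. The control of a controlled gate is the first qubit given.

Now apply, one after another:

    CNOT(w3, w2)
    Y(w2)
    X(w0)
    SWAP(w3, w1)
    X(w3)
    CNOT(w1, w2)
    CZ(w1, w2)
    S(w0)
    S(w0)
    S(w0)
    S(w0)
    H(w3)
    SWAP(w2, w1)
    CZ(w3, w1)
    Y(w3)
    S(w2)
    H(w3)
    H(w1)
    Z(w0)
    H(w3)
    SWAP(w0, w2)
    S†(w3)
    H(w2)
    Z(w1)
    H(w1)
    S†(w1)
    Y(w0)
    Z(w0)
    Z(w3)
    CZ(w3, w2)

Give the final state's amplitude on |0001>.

|0001> carries amplitude 0 in the final state.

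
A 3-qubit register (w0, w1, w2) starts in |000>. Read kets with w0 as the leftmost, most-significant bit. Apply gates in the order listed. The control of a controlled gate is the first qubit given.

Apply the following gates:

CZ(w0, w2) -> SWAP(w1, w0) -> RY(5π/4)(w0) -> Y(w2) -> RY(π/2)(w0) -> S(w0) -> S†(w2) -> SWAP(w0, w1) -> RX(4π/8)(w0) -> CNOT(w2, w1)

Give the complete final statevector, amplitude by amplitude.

The final amplitudes are 0 on |000>, -I*sqrt(2 - sqrt(2))/4 + I*sqrt(sqrt(2) + 2)/4 on |001>, 0 on |010>, -sqrt(sqrt(2) + 2)/4 - sqrt(2 - sqrt(2))/4 on |011>, 0 on |100>, -sqrt(2 - sqrt(2))/4 + sqrt(sqrt(2) + 2)/4 on |101>, 0 on |110>, I*sqrt(2 - sqrt(2))/4 + I*sqrt(sqrt(2) + 2)/4 on |111>.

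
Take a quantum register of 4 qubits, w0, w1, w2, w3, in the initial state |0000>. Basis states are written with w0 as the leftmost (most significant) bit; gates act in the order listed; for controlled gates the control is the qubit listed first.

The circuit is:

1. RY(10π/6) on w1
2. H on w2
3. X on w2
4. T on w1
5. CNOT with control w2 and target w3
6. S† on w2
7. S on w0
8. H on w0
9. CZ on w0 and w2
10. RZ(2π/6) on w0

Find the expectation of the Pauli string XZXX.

The expectation value of XZXX is -sqrt(3)/4.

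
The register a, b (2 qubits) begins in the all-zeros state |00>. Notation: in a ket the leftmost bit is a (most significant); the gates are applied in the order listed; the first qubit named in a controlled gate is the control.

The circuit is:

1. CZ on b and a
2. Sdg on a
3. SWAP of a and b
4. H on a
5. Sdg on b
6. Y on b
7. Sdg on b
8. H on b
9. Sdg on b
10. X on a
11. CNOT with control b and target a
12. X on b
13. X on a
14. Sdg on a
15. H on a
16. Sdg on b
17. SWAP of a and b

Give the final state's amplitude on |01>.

The amplitude on |01> is sqrt(2)*(-1 + I)/4.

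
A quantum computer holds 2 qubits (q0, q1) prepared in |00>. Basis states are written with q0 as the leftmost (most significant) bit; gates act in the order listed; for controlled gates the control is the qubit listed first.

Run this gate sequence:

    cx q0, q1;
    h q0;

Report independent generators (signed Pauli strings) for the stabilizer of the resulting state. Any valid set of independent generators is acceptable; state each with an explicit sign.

One valid set of independent stabilizer generators is +XI, +IZ (any independent generating set of the same group is equally correct).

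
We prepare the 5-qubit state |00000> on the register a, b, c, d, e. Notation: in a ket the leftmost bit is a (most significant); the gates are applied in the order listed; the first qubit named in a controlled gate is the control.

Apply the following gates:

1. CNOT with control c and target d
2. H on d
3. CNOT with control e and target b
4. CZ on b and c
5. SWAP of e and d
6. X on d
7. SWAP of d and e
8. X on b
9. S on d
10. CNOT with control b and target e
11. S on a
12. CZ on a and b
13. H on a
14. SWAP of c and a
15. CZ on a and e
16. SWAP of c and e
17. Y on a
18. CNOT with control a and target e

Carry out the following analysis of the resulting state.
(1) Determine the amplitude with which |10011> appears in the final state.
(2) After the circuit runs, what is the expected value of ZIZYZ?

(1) |10011> carries amplitude 0 in the final state.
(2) The expectation value of ZIZYZ is 0.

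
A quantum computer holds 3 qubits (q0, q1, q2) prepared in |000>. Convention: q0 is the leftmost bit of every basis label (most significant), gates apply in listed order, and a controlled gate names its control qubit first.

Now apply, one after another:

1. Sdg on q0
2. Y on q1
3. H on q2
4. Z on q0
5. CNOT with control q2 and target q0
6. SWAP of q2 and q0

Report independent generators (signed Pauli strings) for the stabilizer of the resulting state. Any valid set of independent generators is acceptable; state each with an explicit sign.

The final state is stabilized by the group generated by +XIX, +ZIZ, -IZI; other independent generating sets are equally valid.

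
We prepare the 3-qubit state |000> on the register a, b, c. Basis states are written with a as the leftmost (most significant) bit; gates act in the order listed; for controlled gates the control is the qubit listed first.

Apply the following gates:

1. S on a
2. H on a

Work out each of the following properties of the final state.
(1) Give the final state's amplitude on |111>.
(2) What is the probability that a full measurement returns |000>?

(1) The amplitude on |111> is 0.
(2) A full measurement returns |000> with probability 1/2.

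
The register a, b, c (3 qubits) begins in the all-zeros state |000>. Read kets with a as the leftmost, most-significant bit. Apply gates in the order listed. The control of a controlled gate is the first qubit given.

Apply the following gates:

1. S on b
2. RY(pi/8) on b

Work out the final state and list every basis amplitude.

The resulting statevector has amplitude cos(pi/16) on |000>, sin(pi/16) on |010>, and 0 on every other basis state.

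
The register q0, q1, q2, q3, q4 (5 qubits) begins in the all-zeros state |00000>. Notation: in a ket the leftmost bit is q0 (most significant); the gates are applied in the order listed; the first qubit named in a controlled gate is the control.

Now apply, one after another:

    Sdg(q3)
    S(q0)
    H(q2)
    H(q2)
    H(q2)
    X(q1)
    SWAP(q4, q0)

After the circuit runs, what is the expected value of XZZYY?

The expectation value of XZZYY is 0. Key observation: steps 3-4 multiply out to the identity, so the circuit reduces to the remaining gates.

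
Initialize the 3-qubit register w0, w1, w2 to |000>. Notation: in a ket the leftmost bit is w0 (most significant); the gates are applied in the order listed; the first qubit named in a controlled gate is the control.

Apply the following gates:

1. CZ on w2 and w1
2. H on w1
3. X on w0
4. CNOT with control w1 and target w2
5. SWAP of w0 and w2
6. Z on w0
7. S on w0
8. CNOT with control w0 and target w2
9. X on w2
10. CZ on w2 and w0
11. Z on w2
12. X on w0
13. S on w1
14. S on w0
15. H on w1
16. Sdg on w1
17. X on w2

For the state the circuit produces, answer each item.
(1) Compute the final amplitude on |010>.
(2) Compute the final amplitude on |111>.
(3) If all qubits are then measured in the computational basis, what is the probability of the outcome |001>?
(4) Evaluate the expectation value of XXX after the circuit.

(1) |010> carries amplitude I/2 in the final state.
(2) |111> carries amplitude 1/2 in the final state.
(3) A full measurement returns |001> with probability 0.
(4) The expectation value of XXX is 1.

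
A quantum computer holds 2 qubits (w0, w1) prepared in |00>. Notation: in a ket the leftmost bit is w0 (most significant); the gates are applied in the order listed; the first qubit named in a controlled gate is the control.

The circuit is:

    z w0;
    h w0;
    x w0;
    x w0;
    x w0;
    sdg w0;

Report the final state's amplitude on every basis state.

The resulting statevector has amplitude sqrt(2)/2 on |00>, 0 on |01>, -sqrt(2)*I/2 on |10>, 0 on |11>.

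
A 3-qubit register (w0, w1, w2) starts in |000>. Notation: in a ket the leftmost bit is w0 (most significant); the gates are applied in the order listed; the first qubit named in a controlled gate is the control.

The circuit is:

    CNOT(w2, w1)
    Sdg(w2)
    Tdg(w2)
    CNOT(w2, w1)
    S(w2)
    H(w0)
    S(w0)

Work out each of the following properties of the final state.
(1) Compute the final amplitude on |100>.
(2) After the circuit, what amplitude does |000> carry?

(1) The amplitude on |100> is sqrt(2)*I/2.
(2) The amplitude on |000> is sqrt(2)/2.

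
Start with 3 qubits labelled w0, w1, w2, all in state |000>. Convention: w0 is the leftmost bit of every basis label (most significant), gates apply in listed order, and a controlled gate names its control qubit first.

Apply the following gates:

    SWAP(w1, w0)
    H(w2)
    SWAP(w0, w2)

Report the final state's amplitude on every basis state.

The final amplitudes are sqrt(2)/2 on |000>, sqrt(2)/2 on |100>, and 0 on every other basis state.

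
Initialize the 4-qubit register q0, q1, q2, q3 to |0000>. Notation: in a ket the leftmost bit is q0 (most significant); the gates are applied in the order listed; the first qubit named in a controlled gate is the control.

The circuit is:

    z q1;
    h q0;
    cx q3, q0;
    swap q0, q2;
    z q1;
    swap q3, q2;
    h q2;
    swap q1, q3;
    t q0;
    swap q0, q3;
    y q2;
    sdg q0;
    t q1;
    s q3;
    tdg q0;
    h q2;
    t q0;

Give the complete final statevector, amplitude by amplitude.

The resulting statevector has amplitude -sqrt(2)*I/2 on |0010>, -sqrt(2)*exp(3*I*pi/4)/2 on |0110>, and 0 on every other basis state.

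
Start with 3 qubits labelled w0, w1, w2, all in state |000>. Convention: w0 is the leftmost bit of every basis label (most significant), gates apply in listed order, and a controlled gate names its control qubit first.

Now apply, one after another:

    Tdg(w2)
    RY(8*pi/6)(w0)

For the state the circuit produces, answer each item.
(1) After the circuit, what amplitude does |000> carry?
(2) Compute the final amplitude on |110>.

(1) The amplitude on |000> is -1/2.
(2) The final state's coefficient on |110> equals 0.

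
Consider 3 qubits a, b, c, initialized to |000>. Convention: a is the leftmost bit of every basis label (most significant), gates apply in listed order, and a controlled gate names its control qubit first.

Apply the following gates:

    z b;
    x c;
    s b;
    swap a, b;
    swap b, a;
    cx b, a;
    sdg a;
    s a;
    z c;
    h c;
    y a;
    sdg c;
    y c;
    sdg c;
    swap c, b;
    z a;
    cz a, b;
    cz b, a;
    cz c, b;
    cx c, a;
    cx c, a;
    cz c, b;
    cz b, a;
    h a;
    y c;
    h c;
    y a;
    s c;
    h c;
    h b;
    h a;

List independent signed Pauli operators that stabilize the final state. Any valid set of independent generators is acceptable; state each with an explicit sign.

The final state is stabilized by the group generated by +IIY, +ZII, -IZI; other independent generating sets are equally valid. Key observation: the block from step 18 through step 23 cancels to the identity and can be dropped.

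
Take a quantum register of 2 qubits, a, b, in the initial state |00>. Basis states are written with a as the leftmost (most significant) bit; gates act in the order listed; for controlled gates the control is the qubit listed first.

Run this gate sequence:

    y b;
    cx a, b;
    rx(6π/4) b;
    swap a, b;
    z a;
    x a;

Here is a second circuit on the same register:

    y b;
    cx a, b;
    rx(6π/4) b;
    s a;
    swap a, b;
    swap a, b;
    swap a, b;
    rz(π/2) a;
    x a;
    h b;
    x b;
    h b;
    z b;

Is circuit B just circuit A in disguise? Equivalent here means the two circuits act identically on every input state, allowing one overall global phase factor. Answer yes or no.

No, they are not equivalent — no single phase factor reconciles the two unitaries.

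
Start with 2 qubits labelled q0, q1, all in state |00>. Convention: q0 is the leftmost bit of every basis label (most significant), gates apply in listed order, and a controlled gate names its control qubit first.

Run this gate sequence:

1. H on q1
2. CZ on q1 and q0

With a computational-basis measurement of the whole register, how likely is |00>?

Outcome |00> occurs with probability 1/2.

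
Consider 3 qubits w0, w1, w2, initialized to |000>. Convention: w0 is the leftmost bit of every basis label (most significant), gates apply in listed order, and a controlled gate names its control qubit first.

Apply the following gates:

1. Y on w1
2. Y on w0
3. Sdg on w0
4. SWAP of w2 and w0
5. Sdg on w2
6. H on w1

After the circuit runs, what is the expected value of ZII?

The observable ZII averages to 1.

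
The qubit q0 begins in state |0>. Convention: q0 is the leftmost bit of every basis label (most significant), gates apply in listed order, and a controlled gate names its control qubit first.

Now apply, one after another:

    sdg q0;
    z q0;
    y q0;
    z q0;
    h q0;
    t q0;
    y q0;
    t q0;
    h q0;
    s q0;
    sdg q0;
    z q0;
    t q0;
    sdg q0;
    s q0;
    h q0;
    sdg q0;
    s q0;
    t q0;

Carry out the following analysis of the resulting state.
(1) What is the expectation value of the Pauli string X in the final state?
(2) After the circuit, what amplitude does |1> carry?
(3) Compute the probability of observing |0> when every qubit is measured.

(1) The expectation value of X is sqrt(2)/2.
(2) The amplitude on |1> is sqrt(2)*I/2.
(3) A full measurement returns |0> with probability 1/2.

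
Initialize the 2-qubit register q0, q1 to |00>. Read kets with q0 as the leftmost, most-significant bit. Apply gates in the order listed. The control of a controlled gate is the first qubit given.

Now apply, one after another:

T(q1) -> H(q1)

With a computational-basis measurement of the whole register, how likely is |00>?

The probability of measuring |00> is 1/2.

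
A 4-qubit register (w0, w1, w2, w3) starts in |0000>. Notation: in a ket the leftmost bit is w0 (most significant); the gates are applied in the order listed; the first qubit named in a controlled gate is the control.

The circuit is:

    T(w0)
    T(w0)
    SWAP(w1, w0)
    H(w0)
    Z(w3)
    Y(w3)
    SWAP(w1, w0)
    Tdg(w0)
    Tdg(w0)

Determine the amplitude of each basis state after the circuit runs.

The resulting statevector has amplitude sqrt(2)*I/2 on |0001>, sqrt(2)*I/2 on |0101>, and 0 on every other basis state.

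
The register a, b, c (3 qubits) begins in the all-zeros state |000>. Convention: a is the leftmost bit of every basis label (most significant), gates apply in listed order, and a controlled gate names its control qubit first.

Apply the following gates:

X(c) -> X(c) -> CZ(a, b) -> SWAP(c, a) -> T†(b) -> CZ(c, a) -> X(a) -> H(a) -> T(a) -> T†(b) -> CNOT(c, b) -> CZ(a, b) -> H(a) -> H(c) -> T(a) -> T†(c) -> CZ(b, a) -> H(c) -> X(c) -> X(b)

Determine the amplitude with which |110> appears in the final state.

The amplitude on |110> is -1/4 + I/4.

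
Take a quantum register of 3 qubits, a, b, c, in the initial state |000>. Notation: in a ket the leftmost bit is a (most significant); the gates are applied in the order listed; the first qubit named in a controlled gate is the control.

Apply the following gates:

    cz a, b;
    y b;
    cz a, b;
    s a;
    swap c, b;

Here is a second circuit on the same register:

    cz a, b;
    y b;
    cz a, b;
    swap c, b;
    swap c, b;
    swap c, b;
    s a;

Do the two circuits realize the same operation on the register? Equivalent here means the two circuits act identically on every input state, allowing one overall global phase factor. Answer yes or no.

Yes: on every input state the two circuits agree up to one overall phase factor.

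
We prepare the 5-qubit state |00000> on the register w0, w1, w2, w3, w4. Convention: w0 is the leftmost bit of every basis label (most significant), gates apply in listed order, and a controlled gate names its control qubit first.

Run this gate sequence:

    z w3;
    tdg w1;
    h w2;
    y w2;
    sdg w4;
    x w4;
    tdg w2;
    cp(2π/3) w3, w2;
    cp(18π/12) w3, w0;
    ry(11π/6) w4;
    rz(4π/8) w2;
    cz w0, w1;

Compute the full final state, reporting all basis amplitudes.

The resulting statevector has amplitude (-1 + sqrt(3))*exp(I*pi/4)/4 on |00000>, (1 + sqrt(3))*exp(I*pi/4)/4 on |00001>, I*(1 - sqrt(3))/4 on |00100>, I*(-sqrt(3) - 1)/4 on |00101>, and 0 on every other basis state.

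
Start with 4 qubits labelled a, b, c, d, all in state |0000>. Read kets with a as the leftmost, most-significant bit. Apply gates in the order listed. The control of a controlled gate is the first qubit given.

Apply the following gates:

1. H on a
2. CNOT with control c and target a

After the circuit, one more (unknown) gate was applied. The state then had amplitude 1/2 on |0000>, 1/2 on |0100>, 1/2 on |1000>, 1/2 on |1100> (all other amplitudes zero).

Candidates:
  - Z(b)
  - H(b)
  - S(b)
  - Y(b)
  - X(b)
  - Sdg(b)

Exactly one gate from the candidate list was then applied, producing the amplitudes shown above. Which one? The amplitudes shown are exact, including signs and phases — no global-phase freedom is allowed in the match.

It was H(b) that produced the state shown.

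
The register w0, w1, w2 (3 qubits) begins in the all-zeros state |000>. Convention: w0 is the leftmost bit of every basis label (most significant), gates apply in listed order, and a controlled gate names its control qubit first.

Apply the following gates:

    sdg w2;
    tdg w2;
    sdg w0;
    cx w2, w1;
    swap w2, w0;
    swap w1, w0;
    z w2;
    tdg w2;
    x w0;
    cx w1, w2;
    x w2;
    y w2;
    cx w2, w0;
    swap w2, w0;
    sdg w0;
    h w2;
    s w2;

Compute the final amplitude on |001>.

The amplitude on |001> is -sqrt(2)/2.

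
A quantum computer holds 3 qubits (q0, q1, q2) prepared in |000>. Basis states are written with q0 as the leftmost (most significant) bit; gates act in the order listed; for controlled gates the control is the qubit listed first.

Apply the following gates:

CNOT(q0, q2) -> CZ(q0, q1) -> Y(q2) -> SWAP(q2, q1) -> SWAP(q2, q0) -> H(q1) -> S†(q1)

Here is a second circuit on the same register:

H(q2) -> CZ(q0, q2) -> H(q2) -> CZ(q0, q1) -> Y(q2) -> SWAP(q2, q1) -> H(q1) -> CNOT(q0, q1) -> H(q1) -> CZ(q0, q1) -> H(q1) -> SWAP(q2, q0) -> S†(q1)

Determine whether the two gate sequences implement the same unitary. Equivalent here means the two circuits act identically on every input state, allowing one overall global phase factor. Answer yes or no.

Yes: on every input state the two circuits agree up to one overall phase factor.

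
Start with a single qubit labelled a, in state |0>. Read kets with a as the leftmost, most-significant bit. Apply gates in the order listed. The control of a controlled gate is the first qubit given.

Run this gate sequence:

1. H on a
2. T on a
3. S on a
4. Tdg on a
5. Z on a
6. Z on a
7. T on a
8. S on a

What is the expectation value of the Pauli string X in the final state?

In the final state, X has expectation -sqrt(2)/2. Key observation: steps 4-7 multiply out to the identity, so the circuit reduces to the remaining gates.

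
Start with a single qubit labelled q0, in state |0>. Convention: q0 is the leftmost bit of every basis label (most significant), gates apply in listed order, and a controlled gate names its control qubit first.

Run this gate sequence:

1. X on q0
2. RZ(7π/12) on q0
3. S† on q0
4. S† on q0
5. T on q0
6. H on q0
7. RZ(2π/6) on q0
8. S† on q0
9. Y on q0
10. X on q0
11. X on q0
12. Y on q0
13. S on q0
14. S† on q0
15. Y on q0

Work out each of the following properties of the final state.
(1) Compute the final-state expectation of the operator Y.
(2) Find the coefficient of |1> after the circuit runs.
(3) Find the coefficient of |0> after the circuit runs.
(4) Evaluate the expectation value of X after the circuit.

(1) In the final state, Y has expectation 1/2.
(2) |1> carries amplitude -sqrt(2)*exp(7*I*pi/8)/2 in the final state.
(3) |0> carries amplitude -sqrt(2)*exp(17*I*pi/24)/2 in the final state.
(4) In the final state, X has expectation sqrt(3)/2.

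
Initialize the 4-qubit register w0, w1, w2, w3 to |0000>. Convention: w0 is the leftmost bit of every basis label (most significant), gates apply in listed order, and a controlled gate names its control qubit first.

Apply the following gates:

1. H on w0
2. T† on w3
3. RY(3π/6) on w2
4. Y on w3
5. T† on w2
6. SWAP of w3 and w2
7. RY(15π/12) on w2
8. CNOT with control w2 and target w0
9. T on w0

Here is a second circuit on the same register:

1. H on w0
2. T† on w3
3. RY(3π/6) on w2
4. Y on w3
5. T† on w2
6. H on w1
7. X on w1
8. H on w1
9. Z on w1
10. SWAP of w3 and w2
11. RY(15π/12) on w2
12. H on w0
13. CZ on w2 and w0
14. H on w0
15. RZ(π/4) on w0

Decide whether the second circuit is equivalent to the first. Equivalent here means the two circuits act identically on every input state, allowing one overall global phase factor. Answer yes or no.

Yes, they are equivalent — the unitaries differ by at most a global phase.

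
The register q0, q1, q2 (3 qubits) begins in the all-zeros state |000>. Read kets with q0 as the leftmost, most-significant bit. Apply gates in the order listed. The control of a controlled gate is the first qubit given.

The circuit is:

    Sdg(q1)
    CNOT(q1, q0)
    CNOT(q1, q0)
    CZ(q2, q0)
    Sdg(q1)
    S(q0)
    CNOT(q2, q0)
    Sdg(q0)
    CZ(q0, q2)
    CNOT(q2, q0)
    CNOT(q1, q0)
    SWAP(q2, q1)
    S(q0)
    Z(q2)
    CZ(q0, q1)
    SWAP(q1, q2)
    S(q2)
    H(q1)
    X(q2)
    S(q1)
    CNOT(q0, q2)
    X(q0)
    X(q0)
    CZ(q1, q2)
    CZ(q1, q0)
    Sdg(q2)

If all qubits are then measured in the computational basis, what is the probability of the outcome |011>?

The probability of measuring |011> is 1/2.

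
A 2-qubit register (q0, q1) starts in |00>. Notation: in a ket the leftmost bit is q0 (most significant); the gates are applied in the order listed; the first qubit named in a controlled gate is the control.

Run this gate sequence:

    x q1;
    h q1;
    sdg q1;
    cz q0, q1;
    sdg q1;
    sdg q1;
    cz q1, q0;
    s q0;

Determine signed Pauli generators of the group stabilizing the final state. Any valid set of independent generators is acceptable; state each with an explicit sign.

The stabilizer group can be generated by -IY, +ZI, among other valid generating sets.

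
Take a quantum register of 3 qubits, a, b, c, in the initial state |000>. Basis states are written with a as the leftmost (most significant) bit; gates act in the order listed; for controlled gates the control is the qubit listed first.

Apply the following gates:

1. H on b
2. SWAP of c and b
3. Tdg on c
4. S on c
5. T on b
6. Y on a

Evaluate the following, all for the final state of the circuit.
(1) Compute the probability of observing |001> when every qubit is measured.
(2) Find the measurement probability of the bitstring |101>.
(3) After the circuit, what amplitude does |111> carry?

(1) The probability of measuring |001> is 0.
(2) A full measurement returns |101> with probability 1/2.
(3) The amplitude on |111> is 0.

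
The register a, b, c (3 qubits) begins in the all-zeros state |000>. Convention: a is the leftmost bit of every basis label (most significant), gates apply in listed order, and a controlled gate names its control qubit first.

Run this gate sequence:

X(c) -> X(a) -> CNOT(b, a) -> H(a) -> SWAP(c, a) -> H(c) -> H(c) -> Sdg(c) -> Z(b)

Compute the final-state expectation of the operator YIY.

In the final state, YIY has expectation 0.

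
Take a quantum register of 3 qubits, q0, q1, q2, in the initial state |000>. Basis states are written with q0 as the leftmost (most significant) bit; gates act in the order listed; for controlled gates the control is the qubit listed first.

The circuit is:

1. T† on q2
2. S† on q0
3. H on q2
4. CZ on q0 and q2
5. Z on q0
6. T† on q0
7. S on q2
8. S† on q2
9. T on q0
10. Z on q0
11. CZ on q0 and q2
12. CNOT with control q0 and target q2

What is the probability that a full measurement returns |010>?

A full measurement returns |010> with probability 0.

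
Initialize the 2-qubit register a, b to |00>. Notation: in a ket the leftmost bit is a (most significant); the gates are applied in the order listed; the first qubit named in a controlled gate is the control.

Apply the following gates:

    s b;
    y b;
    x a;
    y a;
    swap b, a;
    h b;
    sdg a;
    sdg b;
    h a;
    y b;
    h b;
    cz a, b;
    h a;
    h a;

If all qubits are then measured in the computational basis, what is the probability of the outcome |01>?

The probability of measuring |01> is 1/4.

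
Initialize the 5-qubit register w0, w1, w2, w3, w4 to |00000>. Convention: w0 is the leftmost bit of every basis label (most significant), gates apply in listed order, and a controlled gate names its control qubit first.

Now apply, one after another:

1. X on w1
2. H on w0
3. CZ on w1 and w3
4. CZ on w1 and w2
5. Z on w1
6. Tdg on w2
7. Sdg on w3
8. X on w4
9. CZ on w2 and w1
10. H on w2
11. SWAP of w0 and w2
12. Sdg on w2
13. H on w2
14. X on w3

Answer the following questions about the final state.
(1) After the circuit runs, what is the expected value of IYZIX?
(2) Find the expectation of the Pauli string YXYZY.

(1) In the final state, IYZIX has expectation 0.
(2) The observable YXYZY averages to 0.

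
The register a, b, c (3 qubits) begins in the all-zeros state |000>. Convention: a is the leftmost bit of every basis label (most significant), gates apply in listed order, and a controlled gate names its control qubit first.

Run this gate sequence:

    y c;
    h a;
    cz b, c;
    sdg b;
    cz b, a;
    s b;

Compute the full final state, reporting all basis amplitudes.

After the circuit, the state carries amplitude sqrt(2)*I/2 on |001>, sqrt(2)*I/2 on |101>, and 0 on every other basis state.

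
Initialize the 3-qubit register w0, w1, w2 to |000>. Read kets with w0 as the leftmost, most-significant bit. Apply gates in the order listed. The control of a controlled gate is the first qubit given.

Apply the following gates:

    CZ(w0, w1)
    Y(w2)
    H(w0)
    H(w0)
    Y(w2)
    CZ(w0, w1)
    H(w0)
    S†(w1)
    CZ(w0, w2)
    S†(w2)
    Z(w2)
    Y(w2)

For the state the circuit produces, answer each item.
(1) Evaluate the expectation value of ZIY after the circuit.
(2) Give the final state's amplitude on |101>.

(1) The expectation value of ZIY is 0. Key observation: the block from step 1 through step 6 cancels to the identity and can be dropped.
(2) The final state's coefficient on |101> equals sqrt(2)*I/2.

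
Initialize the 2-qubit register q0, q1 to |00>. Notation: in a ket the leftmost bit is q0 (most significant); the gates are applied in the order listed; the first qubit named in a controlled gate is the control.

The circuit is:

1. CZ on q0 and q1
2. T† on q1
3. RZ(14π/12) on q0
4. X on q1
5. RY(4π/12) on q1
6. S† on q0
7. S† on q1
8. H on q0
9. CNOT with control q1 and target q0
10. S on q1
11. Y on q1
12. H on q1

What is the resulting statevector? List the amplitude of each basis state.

After the circuit, the state carries amplitude (1 + sqrt(3))*exp(11*I*pi/12)/4 on |00>, (-1 + sqrt(3))*exp(11*I*pi/12)/4 on |01>, (1 + sqrt(3))*exp(11*I*pi/12)/4 on |10>, (-1 + sqrt(3))*exp(11*I*pi/12)/4 on |11>.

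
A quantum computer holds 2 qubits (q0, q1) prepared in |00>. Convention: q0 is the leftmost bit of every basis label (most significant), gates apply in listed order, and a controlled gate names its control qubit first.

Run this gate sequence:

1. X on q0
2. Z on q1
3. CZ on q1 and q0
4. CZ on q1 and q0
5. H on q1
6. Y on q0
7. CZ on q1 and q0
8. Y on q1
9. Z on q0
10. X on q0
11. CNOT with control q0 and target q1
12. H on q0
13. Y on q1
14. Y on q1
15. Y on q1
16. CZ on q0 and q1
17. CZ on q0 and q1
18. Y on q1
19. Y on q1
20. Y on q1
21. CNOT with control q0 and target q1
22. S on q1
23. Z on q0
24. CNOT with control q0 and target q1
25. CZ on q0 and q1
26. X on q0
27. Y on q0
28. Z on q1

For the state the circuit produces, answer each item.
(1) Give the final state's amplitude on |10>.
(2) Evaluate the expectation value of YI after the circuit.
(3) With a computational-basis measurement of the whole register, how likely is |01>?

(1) |10> carries amplitude -1/2 in the final state. Key observation: the block from step 13 through step 20 cancels to the identity and can be dropped.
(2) The observable YI averages to -1.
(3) A full measurement returns |01> with probability 1/4.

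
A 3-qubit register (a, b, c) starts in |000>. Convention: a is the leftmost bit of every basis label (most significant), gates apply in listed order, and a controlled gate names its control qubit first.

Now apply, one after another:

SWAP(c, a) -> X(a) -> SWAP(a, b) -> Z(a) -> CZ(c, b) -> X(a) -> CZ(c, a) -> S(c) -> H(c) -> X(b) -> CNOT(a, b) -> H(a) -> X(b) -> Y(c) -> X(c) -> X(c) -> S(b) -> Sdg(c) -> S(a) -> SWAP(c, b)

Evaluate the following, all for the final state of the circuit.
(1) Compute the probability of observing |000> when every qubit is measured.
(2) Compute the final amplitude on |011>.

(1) Outcome |000> occurs with probability 1/4.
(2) The amplitude on |011> is 0.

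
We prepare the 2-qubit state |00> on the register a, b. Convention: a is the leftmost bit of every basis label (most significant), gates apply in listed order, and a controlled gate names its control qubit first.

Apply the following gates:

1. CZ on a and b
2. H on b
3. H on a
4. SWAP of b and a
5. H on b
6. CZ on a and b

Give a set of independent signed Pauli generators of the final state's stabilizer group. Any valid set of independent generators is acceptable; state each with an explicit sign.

The final state is stabilized by the group generated by +XI, +IZ; other independent generating sets are equally valid.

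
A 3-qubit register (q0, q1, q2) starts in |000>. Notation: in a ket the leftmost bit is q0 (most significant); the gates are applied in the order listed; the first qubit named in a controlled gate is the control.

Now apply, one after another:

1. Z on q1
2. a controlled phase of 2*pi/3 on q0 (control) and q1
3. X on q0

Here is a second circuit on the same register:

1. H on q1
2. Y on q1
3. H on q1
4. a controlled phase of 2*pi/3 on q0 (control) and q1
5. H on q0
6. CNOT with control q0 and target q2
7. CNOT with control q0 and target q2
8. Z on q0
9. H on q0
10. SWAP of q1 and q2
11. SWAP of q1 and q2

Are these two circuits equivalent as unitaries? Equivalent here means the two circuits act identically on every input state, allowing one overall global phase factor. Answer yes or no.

No — the two circuits implement different unitaries, even allowing a global phase.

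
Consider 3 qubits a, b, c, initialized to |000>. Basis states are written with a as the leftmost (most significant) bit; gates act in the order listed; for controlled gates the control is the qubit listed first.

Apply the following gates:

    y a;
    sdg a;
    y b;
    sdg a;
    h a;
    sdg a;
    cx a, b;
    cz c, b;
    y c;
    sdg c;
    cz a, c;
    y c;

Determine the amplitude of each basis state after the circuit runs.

The final amplitudes are -sqrt(2)*I/2 on |010>, -sqrt(2)/2 on |100>, and 0 on every other basis state.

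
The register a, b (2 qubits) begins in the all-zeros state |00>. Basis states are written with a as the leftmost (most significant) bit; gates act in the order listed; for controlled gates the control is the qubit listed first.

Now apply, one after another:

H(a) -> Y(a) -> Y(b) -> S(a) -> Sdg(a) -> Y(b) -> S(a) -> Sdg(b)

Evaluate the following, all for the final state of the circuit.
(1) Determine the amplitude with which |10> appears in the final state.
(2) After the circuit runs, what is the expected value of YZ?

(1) The final state's coefficient on |10> equals -sqrt(2)/2. Key observation: steps 3-6 multiply out to the identity, so the circuit reduces to the remaining gates.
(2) The observable YZ averages to -1.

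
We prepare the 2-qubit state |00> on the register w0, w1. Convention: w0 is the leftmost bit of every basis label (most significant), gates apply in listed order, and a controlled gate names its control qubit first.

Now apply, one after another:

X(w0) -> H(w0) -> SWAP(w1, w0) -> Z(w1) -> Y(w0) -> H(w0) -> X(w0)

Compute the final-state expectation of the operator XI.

In the final state, XI has expectation -1.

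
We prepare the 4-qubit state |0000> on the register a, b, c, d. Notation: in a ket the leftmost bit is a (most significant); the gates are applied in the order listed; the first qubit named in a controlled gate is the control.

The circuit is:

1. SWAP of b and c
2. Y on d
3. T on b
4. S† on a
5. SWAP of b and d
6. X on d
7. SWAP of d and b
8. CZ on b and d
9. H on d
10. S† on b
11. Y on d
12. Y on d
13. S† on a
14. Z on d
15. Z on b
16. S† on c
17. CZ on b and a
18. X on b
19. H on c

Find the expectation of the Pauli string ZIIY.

The expectation value of ZIIY is 0.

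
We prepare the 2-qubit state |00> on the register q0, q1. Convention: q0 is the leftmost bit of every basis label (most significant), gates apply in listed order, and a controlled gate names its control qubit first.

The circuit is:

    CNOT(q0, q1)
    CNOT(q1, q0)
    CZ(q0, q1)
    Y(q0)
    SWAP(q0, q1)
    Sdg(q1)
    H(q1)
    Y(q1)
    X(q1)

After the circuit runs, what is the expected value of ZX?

In the final state, ZX has expectation 1.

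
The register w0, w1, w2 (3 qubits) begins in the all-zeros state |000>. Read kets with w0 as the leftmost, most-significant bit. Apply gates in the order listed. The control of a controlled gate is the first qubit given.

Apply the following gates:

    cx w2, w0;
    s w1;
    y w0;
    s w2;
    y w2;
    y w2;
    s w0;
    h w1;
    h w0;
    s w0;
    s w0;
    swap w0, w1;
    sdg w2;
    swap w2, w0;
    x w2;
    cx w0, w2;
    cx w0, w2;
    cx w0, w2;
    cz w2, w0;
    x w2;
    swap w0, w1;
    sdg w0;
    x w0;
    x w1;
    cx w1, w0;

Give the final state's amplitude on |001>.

The final state's coefficient on |001> equals 0.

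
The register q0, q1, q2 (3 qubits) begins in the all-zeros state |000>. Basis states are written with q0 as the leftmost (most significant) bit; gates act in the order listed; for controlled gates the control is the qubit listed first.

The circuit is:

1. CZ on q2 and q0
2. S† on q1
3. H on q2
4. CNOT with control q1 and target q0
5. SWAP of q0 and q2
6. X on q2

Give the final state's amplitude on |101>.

The amplitude on |101> is sqrt(2)/2.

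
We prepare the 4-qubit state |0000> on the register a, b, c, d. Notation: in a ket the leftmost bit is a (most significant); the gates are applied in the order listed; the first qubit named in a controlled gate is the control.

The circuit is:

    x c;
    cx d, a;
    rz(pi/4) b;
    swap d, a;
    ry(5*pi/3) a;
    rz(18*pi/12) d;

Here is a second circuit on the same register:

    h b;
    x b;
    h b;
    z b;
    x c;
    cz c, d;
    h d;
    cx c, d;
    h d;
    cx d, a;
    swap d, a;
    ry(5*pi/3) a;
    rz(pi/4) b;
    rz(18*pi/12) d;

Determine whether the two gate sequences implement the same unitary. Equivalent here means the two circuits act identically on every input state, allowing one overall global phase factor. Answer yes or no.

Yes, they are equivalent — the unitaries differ by at most a global phase.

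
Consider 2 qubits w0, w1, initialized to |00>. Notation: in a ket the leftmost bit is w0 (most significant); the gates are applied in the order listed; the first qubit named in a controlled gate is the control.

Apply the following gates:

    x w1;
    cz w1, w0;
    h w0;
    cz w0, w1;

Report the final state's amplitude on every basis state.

After the circuit, the state carries amplitude 0 on |00>, sqrt(2)/2 on |01>, 0 on |10>, -sqrt(2)/2 on |11>.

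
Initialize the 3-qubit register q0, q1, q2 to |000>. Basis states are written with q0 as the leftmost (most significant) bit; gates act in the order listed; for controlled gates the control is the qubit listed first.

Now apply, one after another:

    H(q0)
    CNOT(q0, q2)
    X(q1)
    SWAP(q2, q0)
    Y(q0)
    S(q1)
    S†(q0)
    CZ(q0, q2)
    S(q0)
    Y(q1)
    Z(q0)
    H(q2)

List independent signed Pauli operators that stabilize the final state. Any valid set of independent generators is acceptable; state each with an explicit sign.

One valid set of independent stabilizer generators is +XIZ, -ZIX, +IZI (any independent generating set of the same group is equally correct).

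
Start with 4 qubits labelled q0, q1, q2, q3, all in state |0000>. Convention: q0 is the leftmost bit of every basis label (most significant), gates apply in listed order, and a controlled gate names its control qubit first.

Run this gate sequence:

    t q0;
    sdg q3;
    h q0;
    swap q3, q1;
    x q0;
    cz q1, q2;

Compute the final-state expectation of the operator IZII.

The observable IZII averages to 1.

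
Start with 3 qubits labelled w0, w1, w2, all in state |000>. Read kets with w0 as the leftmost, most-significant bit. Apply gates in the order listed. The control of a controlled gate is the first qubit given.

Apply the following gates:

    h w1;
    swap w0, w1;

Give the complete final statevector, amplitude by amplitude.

The final amplitudes are sqrt(2)/2 on |000>, sqrt(2)/2 on |100>, and 0 on every other basis state.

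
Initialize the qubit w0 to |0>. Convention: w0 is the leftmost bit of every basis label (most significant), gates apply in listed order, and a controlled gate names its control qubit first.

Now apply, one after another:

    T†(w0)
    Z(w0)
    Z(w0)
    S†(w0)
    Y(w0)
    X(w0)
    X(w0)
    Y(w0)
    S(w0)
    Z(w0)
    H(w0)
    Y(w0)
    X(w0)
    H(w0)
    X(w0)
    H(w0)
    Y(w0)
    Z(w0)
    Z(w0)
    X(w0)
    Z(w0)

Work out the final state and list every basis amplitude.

After the circuit, the state carries amplitude -sqrt(2)/2 on |0>, -sqrt(2)/2 on |1>. Key observation: gates 3-10 undo each other exactly, leaving only the rest of the circuit to track.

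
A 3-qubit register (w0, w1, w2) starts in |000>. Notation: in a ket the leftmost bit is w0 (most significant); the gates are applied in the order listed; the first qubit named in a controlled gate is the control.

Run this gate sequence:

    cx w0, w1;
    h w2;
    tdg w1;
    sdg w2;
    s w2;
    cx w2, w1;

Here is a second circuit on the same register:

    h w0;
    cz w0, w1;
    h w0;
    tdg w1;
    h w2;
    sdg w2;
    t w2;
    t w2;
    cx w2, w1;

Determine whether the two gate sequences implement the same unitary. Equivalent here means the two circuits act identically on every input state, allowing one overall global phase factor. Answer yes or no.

No, they are not equivalent — no single phase factor reconciles the two unitaries.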